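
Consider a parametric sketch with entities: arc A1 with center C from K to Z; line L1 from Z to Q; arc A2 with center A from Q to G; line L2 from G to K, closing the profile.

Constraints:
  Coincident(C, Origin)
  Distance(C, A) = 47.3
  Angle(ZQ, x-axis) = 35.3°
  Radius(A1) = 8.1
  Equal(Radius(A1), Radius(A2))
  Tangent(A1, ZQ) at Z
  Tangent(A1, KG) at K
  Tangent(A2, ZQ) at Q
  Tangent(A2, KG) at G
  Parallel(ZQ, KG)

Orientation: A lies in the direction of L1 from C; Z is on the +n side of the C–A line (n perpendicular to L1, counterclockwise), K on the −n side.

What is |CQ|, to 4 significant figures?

47.99

Tangency of A1 to both parallel lines with radius 8.1 puts Z and K at C ± 8.1·n: Z = (-4.681, 6.611), K = (4.681, -6.611). Equal radii place Q and G the same way about A: Q = A + 8.1·n = (33.92, 33.94), G = A − 8.1·n = (43.28, 20.72). Then |CQ| = |Q − C| = 47.99.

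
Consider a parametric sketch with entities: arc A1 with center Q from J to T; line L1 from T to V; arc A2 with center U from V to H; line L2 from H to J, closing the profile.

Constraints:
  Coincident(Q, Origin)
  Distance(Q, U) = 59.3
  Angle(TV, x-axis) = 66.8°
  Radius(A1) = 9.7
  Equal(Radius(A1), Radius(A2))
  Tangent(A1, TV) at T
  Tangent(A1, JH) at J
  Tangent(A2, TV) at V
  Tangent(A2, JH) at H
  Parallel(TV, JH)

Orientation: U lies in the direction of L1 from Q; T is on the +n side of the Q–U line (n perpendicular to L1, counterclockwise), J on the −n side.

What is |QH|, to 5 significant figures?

60.088

Tangency of A1 to both parallel lines with radius 9.7 puts T and J at Q ± 9.7·n: T = (-8.9156, 3.8212), J = (8.9156, -3.8212). Equal radii place V and H the same way about U: V = U + 9.7·n = (14.445, 58.326), H = U − 9.7·n = (32.276, 50.683). Then |QH| = |H − Q| = 60.088.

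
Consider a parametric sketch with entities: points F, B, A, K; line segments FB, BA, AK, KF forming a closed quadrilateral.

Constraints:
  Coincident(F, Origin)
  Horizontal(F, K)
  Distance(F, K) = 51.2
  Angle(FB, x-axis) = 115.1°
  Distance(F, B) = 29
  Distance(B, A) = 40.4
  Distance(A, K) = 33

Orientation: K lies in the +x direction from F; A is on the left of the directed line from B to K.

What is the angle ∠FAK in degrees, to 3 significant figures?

94.7°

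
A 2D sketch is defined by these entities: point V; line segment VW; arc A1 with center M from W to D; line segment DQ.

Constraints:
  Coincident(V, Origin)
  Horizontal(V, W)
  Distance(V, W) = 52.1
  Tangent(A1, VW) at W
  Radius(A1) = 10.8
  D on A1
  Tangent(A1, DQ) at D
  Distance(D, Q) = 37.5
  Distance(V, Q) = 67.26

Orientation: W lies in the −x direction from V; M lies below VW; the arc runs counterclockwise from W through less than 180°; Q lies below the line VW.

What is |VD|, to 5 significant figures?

63.751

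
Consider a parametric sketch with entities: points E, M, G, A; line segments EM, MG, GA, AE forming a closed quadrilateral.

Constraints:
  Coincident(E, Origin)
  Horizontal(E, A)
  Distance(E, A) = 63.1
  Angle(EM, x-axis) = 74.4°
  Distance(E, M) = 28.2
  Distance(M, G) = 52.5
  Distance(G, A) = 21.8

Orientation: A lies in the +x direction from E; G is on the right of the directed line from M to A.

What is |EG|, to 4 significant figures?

45.31

E is at the origin; EA is horizontal with |EA| = 63.1 and A in +x, so A = (63.1, 0). EM runs at 74.4° with |EM| = 28.2, so M = (7.584, 27.16). G is determined by |MG| = 52.5 and |GA| = 21.8 together: it lies at the intersection of circle(M, 52.5) and circle(A, 21.8). With |MA| = 61.80, the foot of the radical line on MA is 49.36 from M and the perpendicular offset is √(52.5² − 49.36²) = 17.90. Taking the right-of-MA solution: G = (44.05, -10.60).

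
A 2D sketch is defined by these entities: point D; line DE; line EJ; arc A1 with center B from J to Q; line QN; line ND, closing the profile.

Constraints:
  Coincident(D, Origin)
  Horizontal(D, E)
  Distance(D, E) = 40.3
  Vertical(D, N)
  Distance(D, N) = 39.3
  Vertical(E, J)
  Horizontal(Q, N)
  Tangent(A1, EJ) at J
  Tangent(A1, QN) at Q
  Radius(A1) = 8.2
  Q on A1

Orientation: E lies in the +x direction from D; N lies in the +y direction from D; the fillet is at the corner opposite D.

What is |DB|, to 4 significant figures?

44.69

D is at the origin; DE is horizontal with |DE| = 40.3 and E on the +x side, so E = (40.30, 0.000). D and N share the same x with |DN| = 39.3 and N on the +y side, so N = (0.000, 39.30). The virtual corner opposite D is at (40.30, 39.30). The tangent condition forces BJ to be normal to EJ and since A1 is tangent to QN there, BQ ⟂ QN, with radius 8.2, so the center B sits 8.2 in from both sides at B = (32.10, 31.10). Then |DB| = |B − D| = 44.69.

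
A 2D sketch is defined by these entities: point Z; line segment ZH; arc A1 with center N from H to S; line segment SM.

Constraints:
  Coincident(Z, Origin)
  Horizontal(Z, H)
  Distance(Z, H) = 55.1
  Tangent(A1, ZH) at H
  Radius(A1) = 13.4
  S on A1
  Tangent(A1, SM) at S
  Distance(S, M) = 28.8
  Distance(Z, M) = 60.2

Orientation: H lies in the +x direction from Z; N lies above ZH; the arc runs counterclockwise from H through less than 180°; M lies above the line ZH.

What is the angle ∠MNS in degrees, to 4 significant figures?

65.05°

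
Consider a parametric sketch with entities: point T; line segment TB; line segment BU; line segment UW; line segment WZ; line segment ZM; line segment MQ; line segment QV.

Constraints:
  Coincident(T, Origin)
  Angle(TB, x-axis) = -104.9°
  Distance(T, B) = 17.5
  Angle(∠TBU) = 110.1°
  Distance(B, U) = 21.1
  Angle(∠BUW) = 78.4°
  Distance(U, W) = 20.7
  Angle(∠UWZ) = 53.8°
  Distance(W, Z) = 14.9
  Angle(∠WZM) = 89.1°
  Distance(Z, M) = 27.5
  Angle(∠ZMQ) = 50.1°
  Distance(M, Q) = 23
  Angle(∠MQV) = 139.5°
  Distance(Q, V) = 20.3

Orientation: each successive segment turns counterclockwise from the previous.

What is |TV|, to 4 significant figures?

25.22

∠ZMQ = 50.1° gives MQ at 53.60° from the x-axis; with |MQ| = 23.0, Q = (26.64, -21.52). ∠MQV = 139.5° gives QV at 94.10° from the x-axis; with |QV| = 20.3, V = (25.19, -1.275). Then |TV| = |V − T| = 25.22.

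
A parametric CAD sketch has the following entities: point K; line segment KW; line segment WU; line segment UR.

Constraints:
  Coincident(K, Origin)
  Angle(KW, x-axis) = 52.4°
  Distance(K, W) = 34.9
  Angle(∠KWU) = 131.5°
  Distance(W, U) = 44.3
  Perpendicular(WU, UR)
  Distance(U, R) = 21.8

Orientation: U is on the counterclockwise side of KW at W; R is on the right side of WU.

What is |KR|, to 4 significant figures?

82.73

K is at the origin; KW runs at 52.4° with length 34.9, so W = 34.9·(cos 52.4°, sin 52.4°) = (21.29, 27.65). ∠KWU = 131.5°, so WU runs at 52.4° + (180° − 131.5°) = 100.9° from the x-axis; with |WU| = 44.3, U = W + 44.3·(cos 100.9°, sin 100.9°) = (12.92, 71.15). WU is perpendicular to UR; with |UR| = 21.8 on the right of WU, R = U + 21.8·(0.9820, 0.1891) = (34.32, 75.27). Then |KR| = |R − K| = 82.73.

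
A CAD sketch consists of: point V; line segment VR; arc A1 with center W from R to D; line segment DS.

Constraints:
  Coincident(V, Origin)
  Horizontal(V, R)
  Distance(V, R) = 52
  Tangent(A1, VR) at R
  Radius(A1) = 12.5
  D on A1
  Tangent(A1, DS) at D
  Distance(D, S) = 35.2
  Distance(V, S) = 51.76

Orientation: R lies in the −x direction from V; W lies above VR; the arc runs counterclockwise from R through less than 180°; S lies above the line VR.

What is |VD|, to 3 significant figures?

41.0

Checks: |VR| = 52.00 ✓; |WD| = 12.50 ✓; ∠(WD, DS) = 90.00° ✓; |DS| = 35.20 ✓; |VS| = 51.76 ✓.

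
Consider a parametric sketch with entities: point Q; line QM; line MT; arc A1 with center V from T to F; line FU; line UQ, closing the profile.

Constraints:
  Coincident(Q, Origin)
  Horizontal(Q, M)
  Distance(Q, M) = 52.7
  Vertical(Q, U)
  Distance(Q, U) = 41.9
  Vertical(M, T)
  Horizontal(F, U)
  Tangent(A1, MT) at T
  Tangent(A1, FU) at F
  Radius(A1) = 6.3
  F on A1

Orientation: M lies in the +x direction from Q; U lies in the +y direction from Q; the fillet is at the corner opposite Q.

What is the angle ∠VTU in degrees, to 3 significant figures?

6.82°

Q is at the origin; Q and M share the same y with |QM| = 52.7 and M on the +x side, so M = (52.7, 0.00). Q and U share the same x with |QU| = 41.9 and U on the +y side, so U = (0.00, 41.9). The virtual corner opposite Q is at (52.7, 41.9). A1 meets MT tangentially, so VT is at right angles to MT and since A1 is tangent to FU there, VF ⟂ FU, with radius 6.3, so the center V sits 6.3 in from both sides at V = (46.4, 35.6). That places the tangent points at T = (52.7, 35.6) on MT and F = (46.4, 41.9) on FU. Then cos ∠VTU = TV·TU / (|TV||TU|), giving 6.82°.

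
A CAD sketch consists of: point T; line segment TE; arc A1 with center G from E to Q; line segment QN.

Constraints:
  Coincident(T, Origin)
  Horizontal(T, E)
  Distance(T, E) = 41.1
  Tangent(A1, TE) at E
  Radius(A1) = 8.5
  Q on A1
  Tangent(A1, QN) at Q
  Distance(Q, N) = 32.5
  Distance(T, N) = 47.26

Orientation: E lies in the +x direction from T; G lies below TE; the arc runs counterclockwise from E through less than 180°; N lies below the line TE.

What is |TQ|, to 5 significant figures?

33.472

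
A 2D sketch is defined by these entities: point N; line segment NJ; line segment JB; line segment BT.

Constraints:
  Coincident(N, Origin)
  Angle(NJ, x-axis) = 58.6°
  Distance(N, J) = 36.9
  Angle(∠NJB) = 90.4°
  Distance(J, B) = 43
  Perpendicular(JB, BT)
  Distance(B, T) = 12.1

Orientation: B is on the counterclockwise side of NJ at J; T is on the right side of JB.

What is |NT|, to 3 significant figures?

65.4

∠NJB = 90.4°, so JB runs at 58.6° + (180° − 90.4°) = 148° from the x-axis; with |JB| = 43.0, B = J + 43.0·(cos 148°, sin 148°) = (-17.3, 54.2). The perpendicularity gives BT at right angles to JB; with |BT| = 12.1 on the right of JB, T = B + 12.1·(0.527, 0.850) = (-10.9, 64.4). Then |NT| = |T − N| = 65.4.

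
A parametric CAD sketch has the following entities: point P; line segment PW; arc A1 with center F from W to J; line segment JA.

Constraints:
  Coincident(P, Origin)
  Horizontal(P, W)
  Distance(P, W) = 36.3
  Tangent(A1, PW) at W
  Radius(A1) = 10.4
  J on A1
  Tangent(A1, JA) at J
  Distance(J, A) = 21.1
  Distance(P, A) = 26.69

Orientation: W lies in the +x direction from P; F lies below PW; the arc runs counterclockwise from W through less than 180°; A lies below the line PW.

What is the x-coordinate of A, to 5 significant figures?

15.632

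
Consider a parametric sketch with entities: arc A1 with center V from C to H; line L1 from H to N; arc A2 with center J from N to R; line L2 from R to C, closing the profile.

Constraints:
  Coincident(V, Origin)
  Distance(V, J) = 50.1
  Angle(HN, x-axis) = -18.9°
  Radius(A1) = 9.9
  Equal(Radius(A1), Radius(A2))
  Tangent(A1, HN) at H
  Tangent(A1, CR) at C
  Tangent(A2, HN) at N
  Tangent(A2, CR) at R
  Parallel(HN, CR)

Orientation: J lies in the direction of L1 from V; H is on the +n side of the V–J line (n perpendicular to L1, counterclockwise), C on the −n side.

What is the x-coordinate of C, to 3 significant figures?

-3.21

V is at the origin and J lies 50.1 along u from V, so J = 50.1·u = (47.4, -16.2). Tangency of A1 to both parallel lines with radius 9.9 puts H and C at V ± 9.9·n: H = (3.21, 9.37), C = (-3.21, -9.37). So C.x = -3.21.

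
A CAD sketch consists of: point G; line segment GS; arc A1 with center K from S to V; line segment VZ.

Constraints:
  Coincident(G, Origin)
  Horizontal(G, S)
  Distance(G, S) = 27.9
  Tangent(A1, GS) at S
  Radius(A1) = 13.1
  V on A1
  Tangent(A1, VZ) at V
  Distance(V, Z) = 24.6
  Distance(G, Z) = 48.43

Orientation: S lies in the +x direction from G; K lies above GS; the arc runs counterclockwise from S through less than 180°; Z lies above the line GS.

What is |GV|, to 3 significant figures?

43.9

G is at the origin; G and S share the same y with |GS| = 27.9 and S on the +x side, so S = (27.9, 0.00). Since A1 is tangent to GS there, KS ⟂ GS, so K = S + (0, 13.1) = (27.9, 13.1). Since KV ⟂ VZ (tangency), |KZ| = √(13.1² + 24.6²) = 27.9 regardless of where V sits on A1. So Z lies on both circle(G, 48.43) and circle(K, 27.9); the above-GS intersection is Z = (25.9, 40.9). V is the foot of the tangent from Z: V = (39.0, 20.1).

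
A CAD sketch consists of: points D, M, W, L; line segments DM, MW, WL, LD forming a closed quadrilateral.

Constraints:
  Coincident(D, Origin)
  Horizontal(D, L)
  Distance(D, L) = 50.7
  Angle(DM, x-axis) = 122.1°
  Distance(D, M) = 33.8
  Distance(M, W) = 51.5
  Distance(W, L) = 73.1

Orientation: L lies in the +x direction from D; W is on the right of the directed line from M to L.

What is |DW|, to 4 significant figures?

29.56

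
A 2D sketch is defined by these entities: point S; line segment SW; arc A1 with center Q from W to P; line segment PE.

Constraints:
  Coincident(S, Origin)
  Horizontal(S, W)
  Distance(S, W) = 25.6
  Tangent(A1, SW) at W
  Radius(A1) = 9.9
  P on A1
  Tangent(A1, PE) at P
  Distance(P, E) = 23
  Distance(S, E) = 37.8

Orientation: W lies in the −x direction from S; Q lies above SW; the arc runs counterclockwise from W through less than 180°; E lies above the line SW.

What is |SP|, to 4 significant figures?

18.98

S is at the origin; S and W share the same y with |SW| = 25.6 and W on the −x side, so W = (-25.60, 0.000). The tangent condition forces QW to be normal to SW, so Q = W + (0, 9.9) = (-25.60, 9.900). Since QP ⟂ PE (tangency), |QE| = √(9.9² + 23.0²) = 25.04 regardless of where P sits on A1. So E lies on both circle(S, 37.8) and circle(Q, 25.04); the above-SW intersection is E = (-17.40, 33.56). P is the foot of the tangent from E: P = (-15.73, 10.62).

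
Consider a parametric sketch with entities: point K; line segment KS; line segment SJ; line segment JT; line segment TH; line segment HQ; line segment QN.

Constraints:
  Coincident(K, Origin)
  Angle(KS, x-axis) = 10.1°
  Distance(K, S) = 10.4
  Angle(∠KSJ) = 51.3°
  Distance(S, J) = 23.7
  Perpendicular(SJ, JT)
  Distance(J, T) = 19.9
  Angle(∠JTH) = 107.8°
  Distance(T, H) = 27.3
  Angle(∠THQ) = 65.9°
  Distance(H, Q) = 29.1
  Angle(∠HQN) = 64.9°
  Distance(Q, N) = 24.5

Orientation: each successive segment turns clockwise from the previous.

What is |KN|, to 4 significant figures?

15.82

∠THQ = 65.9° gives HQ at -34.90° from the x-axis; with |HQ| = 29.1, Q = (10.40, 0.7086). ∠HQN = 64.9° gives QN at -150.0° from the x-axis; with |QN| = 24.5, N = (-10.81, -11.54). Then |KN| = |N − K| = 15.82.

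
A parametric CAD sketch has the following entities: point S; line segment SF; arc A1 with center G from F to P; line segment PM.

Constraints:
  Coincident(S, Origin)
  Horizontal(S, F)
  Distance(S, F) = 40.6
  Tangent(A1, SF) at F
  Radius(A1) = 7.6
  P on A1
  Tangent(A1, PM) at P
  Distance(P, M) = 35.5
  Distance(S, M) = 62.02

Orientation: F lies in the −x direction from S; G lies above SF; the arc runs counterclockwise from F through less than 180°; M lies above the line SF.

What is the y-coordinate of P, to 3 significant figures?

9.87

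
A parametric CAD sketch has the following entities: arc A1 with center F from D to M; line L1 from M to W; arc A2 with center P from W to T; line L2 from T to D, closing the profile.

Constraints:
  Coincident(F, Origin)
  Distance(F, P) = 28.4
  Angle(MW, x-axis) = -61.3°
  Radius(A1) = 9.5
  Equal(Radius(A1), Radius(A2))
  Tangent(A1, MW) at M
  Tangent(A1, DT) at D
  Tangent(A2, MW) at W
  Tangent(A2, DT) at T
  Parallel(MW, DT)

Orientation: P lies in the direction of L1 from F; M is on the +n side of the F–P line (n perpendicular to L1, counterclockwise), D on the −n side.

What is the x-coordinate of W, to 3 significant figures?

22.0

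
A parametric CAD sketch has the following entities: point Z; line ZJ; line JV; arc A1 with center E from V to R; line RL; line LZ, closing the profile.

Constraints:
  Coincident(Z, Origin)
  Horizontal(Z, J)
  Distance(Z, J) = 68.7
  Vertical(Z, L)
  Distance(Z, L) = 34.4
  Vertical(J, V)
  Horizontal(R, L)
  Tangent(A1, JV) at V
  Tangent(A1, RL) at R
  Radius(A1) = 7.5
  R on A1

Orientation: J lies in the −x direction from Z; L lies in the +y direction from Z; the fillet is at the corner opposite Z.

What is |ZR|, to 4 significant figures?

70.21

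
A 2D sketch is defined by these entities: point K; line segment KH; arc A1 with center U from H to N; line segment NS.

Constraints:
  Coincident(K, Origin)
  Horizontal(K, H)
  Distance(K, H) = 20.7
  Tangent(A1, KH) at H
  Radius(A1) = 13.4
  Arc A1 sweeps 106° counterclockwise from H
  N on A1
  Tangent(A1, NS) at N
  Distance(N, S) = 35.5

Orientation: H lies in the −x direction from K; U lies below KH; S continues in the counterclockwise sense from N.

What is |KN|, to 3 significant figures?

37.7

K is at the origin; KH is horizontal with |KH| = 20.7 and H on the −x side, so H = (-20.7, 0.00). The tangent condition forces UH to be normal to KH, so U = H + (0, -13.4) = (-20.7, -13.4). On A1, H sits at bearing 90° from U; a 106° counterclockwise sweep puts N at bearing 196°, so N = U + 13.4·(cos 196°, sin 196°) = (-33.6, -17.1). Then |KN| = |N − K| = 37.7.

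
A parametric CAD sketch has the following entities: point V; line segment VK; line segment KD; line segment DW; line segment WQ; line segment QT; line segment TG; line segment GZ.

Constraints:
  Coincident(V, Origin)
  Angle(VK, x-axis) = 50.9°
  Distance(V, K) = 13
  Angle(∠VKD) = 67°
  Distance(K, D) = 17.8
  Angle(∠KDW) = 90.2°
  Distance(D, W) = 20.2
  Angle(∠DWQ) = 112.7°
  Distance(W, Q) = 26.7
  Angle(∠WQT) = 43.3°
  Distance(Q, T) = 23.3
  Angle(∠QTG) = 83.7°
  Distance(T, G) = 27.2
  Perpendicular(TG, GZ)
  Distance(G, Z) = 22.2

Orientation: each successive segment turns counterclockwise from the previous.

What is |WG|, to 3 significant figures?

8.77

V is at the origin; VK runs at 50.9° with length 13.0, so K = (8.20, 10.1). ∠VKD = 67.0° gives KD at 164° from the x-axis; with |KD| = 17.8, D = (-8.90, 15.0). ∠KDW = 90.2° gives DW at -106° from the x-axis; with |DW| = 20.2, W = (-14.6, -4.36). ∠DWQ = 112.7° gives WQ at -39.0° from the x-axis; with |WQ| = 26.7, Q = (6.18, -21.2). ∠WQT = 43.3° gives QT at 97.7° from the x-axis; with |QT| = 23.3, T = (3.06, 1.92). ∠QTG = 83.7° gives TG at -166° from the x-axis; with |TG| = 27.2, G = (-23.3, -4.66). Then |WG| = |G − W| = 8.77.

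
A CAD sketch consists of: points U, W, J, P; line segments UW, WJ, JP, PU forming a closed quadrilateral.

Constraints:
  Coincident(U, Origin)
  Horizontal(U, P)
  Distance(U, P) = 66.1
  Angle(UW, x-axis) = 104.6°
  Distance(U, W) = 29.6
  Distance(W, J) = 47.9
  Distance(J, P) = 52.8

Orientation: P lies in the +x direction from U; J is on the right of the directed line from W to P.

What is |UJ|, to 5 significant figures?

20.323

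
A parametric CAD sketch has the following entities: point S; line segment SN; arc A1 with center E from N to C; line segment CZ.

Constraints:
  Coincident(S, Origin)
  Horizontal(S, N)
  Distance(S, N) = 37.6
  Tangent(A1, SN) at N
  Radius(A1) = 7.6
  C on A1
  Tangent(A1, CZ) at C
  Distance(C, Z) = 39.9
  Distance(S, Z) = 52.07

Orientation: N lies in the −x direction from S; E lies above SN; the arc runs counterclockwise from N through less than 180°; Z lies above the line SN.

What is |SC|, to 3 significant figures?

30.8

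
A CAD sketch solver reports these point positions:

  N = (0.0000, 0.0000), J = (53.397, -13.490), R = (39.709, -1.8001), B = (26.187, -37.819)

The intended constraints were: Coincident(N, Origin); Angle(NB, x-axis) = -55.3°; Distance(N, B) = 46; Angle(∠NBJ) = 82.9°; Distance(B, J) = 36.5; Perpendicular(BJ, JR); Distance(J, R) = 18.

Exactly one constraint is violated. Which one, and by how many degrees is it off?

Perpendicular(BJ, JR) — off by 7.70°.

N = (0.00, 0.00) ✓; NB at -55.30° ✓; |NB| = 46.00 ✓; ∠NBJ = 82.90° ✓; |BJ| = 36.50 ✓; ∠(BJ, JR) = 97.70° ✗; |JR| = 18.00 ✓.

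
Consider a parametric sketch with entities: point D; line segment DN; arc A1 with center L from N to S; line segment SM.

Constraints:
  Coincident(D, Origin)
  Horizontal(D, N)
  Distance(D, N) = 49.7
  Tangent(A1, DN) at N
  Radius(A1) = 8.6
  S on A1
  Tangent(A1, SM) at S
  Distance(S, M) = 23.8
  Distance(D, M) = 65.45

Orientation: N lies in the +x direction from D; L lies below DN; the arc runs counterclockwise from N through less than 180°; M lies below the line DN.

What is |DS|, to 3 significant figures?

44.8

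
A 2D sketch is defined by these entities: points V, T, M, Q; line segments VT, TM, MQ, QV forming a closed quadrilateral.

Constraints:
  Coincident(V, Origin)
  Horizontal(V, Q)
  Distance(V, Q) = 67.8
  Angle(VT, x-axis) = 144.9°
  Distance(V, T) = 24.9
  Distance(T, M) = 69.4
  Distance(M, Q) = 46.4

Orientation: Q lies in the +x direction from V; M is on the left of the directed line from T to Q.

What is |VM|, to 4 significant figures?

59.51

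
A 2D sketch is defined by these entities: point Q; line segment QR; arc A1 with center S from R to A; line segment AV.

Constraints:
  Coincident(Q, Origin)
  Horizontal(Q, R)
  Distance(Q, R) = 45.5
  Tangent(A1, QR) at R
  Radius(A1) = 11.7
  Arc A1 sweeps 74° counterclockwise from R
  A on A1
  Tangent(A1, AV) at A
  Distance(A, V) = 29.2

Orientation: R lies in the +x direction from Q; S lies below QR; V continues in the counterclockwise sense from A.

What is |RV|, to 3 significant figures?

41.3

Q is at the origin; QR is horizontal with |QR| = 45.5 and R on the +x side, so R = (45.5, 0.00). Tangency of A1 to QR means the radius SR is perpendicular to QR, so S = R + (0, -11.7) = (45.5, -11.7). On A1, R sits at bearing 90° from S; a 74° counterclockwise sweep puts A at bearing 164°, so A = S + 11.7·(cos 164°, sin 164°) = (34.3, -8.48). Since A1 is tangent to AV there, SA ⟂ AV, so AV runs along (−sin 164°, cos 164°); with |AV| = 29.2, V = (26.2, -36.5). Then |RV| = |V − R| = 41.3.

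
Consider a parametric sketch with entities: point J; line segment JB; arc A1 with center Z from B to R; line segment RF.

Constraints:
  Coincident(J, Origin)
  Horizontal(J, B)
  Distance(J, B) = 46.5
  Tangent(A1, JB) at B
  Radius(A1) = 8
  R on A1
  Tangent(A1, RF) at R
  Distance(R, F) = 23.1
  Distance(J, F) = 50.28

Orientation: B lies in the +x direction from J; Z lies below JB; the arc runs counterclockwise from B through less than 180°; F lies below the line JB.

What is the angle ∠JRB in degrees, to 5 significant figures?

121.88°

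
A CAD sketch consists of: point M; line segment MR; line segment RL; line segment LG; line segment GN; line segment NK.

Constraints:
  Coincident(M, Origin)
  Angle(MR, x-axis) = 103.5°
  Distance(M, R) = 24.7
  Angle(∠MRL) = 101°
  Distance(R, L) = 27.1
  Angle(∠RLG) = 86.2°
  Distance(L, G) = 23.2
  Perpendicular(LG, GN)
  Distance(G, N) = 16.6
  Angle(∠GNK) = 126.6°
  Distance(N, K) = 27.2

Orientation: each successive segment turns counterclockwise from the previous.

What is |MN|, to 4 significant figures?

13.89

∠RLG = 86.2° gives LG at -83.70° from the x-axis; with |LG| = 23.2, G = (-30.29, -0.2244). The perpendicularity gives GN at right angles to LG, so GN runs at 6.300°; with |GN| = 16.6, N = (-13.79, 1.597). Then |MN| = |N − M| = 13.89.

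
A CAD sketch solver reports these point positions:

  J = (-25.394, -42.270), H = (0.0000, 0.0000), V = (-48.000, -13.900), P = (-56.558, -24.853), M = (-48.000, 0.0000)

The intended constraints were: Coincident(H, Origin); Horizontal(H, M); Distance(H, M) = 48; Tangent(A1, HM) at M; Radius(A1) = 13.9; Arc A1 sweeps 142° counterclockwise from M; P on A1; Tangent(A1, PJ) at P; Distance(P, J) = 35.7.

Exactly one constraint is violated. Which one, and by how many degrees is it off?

Tangent(A1, PJ) at P — off by 8.80°.

H = (0.00, 0.00) ✓; H.y = 0.00, M.y = 0.00 ✓; |HM| = 48.00 ✓; ∠(VM, MH) = 90.00° ✓; |VM| = 13.90 ✓; bearing(V→P) − bearing(V→M) = 142.0° ✓; |VP| = 13.90 ✓; ∠(VP, PJ) = 81.20° ✗; |PJ| = 35.70 ✓.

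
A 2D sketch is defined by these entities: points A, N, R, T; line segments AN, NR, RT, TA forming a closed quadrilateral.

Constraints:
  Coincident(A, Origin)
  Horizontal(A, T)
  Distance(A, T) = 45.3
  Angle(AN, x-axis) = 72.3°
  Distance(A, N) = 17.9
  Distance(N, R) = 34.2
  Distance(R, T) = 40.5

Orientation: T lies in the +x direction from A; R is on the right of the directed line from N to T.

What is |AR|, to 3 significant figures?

19.0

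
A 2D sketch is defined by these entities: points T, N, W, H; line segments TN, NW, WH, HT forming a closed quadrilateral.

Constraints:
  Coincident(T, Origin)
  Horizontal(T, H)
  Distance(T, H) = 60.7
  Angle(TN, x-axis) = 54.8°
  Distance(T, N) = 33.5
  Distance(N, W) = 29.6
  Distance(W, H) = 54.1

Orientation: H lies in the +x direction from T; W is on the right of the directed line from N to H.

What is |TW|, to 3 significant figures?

6.63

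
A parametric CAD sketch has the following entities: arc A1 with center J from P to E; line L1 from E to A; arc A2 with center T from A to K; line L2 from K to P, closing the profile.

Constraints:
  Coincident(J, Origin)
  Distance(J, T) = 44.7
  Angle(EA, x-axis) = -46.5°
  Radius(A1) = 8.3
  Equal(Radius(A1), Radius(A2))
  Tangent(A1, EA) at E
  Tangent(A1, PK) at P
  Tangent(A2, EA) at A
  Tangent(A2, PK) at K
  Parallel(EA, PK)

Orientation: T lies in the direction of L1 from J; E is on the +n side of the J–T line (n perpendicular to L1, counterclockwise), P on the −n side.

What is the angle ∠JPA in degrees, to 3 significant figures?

69.6°

Tangency of A1 to both parallel lines with radius 8.3 puts E and P at J ± 8.3·n: E = (6.02, 5.71), P = (-6.02, -5.71). Equal radii place A and K the same way about T: A = T + 8.3·n = (36.8, -26.7), K = T − 8.3·n = (24.7, -38.1). Then cos ∠JPA = PJ·PA / (|PJ||PA|), giving 69.6°.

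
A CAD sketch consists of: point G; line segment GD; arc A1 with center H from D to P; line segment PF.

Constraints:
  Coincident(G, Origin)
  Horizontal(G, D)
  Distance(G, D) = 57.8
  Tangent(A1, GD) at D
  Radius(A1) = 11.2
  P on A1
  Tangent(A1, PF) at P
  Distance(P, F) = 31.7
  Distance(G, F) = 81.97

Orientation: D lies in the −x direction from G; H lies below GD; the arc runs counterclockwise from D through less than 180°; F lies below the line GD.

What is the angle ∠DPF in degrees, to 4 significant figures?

136.0°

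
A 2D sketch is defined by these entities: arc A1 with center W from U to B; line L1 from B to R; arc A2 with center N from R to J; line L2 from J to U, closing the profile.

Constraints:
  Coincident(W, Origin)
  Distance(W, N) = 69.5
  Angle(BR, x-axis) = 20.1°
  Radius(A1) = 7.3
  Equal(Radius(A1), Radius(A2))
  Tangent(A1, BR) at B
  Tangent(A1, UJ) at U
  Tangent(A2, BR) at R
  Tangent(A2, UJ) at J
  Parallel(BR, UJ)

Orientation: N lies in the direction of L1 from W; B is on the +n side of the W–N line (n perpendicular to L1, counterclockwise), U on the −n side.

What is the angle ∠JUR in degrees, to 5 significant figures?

11.864°

The slot axis is L1's direction at 20.1°, so u = (cos 20.1°, sin 20.1°) = (0.93909, 0.34366) and n = (−sin 20.1°, cos 20.1°) = (-0.34366, 0.93909). W is at the origin and N lies 69.5 along u from W, so N = 69.5·u = (65.267, 23.884). Tangency of A1 to both parallel lines with radius 7.3 puts B and U at W ± 7.3·n: B = (-2.5087, 6.8554), U = (2.5087, -6.8554). Equal radii place R and J the same way about N: R = N + 7.3·n = (62.758, 30.740), J = N − 7.3·n = (67.776, 17.029). Then cos ∠JUR = UJ·UR / (|UJ||UR|), giving 11.864°.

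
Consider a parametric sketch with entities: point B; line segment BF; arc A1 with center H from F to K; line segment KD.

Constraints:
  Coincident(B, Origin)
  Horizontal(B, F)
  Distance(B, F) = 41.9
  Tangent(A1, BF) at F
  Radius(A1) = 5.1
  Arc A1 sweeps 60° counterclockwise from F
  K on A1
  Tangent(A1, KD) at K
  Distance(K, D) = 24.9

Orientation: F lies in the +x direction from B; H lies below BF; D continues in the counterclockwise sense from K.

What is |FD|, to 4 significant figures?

29.43

On A1, F sits at bearing 90° from H; a 60° counterclockwise sweep puts K at bearing 150°, so K = H + 5.1·(cos 150°, sin 150°) = (37.48, -2.550). The tangent condition forces HK to be normal to KD, so KD runs along (−sin 150°, cos 150°); with |KD| = 24.9, D = (25.03, -24.11). Then |FD| = |D − F| = 29.43.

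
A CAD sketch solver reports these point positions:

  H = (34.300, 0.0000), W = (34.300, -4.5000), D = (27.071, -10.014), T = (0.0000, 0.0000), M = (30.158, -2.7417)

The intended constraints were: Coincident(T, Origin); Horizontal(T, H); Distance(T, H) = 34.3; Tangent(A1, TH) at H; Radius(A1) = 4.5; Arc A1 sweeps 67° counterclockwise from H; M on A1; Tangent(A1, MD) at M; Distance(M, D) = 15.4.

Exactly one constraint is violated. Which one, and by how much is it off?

Distance(M, D) = 15.4 — off by 7.50.

T = (0.00, 0.00) ✓; T.y = 0.00, H.y = 0.00 ✓; |TH| = 34.30 ✓; ∠(WH, HT) = 90.00° ✓; |WH| = 4.500 ✓; bearing(W→M) − bearing(W→H) = 67.00° ✓; |WM| = 4.500 ✓; ∠(WM, MD) = 90.00° ✓; |MD| = 7.900 ✗.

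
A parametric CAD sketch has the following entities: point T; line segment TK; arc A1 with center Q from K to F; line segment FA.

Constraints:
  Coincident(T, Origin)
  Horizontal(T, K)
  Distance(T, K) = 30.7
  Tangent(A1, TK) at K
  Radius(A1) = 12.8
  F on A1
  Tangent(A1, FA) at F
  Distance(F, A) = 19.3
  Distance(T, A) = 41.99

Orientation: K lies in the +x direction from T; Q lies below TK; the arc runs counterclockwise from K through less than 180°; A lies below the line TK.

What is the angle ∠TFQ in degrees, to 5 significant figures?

123.17°

T is at the origin; T and K share the same y with |TK| = 30.7 and K on the +x side, so K = (30.700, 0.0000). A1 meets TK tangentially, so QK is at right angles to TK, so Q = K + (0, -12.8) = (30.700, -12.800). Since QF ⟂ FA (tangency), |QA| = √(12.8² + 19.3²) = 23.159 regardless of where F sits on A1. So A lies on both circle(T, 41.99) and circle(Q, 23.159); the below-TK intersection is A = (23.487, -34.807). F is the foot of the tangent from A: F = (18.360, -16.200).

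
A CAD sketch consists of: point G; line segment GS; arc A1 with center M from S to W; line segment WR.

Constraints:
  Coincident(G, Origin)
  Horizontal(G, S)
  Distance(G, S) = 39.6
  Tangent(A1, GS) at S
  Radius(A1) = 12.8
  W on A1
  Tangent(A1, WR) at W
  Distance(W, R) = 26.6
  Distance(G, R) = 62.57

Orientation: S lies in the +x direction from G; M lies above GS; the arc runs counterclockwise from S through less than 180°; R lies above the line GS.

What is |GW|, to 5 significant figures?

54.353

Checks: |MS| = 12.80 ✓; |MW| = 12.80 ✓; ∠(MW, WR) = 90.00° ✓; |WR| = 26.60 ✓; |GR| = 62.57 ✓.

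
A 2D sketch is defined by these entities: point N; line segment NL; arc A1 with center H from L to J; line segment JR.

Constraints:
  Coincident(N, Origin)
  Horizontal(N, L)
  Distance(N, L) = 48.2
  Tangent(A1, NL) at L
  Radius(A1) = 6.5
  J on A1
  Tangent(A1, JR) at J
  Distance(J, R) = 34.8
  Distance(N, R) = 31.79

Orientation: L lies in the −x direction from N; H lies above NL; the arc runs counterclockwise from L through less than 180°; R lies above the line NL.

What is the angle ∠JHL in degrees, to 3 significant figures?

43.7°

N is at the origin; N and L share the same y with |NL| = 48.2 and L on the −x side, so L = (-48.2, 0.00). The tangent condition forces HL to be normal to NL, so H = L + (0, 6.5) = (-48.2, 6.50). Since HJ ⟂ JR (tangency), |HR| = √(6.5² + 34.8²) = 35.4 regardless of where J sits on A1. So R lies on both circle(N, 31.79) and circle(H, 35.4); the above-NL intersection is R = (-18.5, 25.8). J is the foot of the tangent from R: J = (-43.7, 1.80).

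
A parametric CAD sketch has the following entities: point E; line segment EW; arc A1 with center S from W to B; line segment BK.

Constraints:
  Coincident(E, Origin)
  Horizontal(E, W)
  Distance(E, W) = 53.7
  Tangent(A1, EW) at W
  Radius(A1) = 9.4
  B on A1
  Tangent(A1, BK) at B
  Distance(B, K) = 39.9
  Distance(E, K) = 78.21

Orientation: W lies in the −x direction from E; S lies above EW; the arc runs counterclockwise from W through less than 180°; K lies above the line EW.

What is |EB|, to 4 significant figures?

46.85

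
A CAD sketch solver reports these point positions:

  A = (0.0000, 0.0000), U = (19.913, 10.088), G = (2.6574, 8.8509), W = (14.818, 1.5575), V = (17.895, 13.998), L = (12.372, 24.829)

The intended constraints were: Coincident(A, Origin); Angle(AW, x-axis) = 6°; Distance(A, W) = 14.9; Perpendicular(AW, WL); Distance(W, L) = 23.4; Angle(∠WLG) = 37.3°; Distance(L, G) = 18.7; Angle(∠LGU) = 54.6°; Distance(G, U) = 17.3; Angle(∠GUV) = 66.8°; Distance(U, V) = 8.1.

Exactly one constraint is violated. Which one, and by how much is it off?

Distance(U, V) = 8.1 — off by 3.70.

A = (0.00, 0.00) ✓; AW at 6.000° ✓; |AW| = 14.90 ✓; ∠(AW, WL) = 90.00° ✓; |WL| = 23.40 ✓; ∠WLG = 37.30° ✓; |LG| = 18.70 ✓; ∠LGU = 54.60° ✓; |GU| = 17.30 ✓; ∠GUV = 66.80° ✓; |UV| = 4.400 ✗.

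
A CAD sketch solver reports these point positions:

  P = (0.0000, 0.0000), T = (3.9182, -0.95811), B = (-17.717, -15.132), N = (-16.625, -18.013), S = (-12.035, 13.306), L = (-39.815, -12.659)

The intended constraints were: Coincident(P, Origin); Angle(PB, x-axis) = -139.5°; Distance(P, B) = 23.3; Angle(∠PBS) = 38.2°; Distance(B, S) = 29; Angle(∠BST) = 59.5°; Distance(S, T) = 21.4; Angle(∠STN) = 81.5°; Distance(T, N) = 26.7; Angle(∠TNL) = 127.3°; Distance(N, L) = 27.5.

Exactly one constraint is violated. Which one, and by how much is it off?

Distance(N, L) = 27.5 — off by 3.70.

P = (0.00, 0.00) ✓; PB at -139.5° ✓; |PB| = 23.30 ✓; ∠PBS = 38.20° ✓; |BS| = 29.00 ✓; ∠BST = 59.50° ✓; |ST| = 21.40 ✓; ∠STN = 81.50° ✓; |TN| = 26.70 ✓; ∠TNL = 127.3° ✓; |NL| = 23.80 ✗.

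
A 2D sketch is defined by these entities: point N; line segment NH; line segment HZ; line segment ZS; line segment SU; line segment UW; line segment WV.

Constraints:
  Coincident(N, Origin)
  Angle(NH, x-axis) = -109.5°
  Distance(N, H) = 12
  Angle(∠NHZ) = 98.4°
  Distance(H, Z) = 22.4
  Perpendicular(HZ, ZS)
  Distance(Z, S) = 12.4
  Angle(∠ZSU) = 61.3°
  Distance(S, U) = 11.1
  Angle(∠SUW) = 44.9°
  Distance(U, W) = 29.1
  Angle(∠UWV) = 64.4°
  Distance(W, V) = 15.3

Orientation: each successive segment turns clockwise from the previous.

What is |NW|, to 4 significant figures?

44.29

∠ZSU = 61.3° gives SU at -39.80° from the x-axis; with |SU| = 11.1, U = (-15.07, -1.936). ∠SUW = 44.9° gives UW at -174.9° from the x-axis; with |UW| = 29.1, W = (-44.06, -4.523). Then |NW| = |W − N| = 44.29.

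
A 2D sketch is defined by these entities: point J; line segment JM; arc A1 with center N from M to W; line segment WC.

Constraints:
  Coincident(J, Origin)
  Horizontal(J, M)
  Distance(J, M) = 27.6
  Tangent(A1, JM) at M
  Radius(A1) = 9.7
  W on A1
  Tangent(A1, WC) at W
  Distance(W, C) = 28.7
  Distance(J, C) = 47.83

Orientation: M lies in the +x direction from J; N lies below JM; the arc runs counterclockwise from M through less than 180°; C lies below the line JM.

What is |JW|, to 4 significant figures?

22.09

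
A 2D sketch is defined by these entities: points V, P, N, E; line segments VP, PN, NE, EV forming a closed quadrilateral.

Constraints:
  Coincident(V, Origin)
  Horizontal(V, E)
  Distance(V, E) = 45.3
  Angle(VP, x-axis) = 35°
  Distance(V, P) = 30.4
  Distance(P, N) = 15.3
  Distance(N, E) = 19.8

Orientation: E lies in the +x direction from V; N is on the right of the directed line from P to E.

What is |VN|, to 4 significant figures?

25.71

Checks: |PN| = 15.30 ✓; |NE| = 19.80 ✓.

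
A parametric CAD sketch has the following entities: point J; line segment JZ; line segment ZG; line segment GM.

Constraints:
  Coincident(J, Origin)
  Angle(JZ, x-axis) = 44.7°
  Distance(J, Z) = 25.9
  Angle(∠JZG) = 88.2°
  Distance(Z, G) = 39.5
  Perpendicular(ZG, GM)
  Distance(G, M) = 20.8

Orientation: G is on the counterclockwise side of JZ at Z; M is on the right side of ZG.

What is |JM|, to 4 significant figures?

60.63

J is at the origin; JZ runs at 44.7° with length 25.9, so Z = 25.9·(cos 44.7°, sin 44.7°) = (18.41, 18.22). ∠JZG = 88.2°, so ZG runs at 44.7° + (180° − 88.2°) = 136.5° from the x-axis; with |ZG| = 39.5, G = Z + 39.5·(cos 136.5°, sin 136.5°) = (-10.24, 45.41). The perpendicularity gives GM at right angles to ZG; with |GM| = 20.8 on the right of ZG, M = G + 20.8·(0.6884, 0.7254) = (4.075, 60.50). Then |JM| = |M − J| = 60.63.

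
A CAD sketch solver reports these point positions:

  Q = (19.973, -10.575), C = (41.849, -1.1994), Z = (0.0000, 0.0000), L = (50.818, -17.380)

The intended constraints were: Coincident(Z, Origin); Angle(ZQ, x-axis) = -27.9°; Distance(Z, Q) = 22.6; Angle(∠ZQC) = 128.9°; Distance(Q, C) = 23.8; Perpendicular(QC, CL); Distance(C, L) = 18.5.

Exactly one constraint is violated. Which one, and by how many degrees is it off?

Perpendicular(QC, CL) — off by 5.80°.

Z = (0.00, 0.00) ✓; ZQ at -27.90° ✓; |ZQ| = 22.60 ✓; ∠ZQC = 128.9° ✓; |QC| = 23.80 ✓; ∠(QC, CL) = 84.20° ✗; |CL| = 18.50 ✓.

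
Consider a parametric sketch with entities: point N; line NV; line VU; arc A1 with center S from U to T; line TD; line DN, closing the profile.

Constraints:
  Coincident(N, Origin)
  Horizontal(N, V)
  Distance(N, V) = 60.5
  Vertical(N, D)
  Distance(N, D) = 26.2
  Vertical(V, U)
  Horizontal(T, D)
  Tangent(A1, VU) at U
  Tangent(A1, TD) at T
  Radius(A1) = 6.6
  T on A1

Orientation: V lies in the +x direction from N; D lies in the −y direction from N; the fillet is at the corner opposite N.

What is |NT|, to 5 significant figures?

59.930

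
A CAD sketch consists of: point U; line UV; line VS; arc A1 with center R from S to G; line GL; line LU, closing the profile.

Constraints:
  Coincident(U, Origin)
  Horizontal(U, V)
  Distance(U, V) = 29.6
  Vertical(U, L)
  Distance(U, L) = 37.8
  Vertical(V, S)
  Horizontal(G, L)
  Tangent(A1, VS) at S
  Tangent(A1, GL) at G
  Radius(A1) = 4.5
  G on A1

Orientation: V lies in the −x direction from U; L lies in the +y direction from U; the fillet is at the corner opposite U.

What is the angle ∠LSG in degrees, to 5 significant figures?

36.356°

U is at the origin; UV is horizontal with |UV| = 29.6 and V on the −x side, so V = (-29.600, 0.0000). UL is vertical with |UL| = 37.8 and L on the +y side, so L = (0.0000, 37.800). The virtual corner opposite U is at (-29.600, 37.800). Since A1 is tangent to VS there, RS ⟂ VS and A1 meets GL tangentially, so RG is at right angles to GL, with radius 4.5, so the center R sits 4.5 in from both sides at R = (-25.100, 33.300). That places the tangent points at S = (-29.600, 33.300) on VS and G = (-25.100, 37.800) on GL. Then cos ∠LSG = SL·SG / (|SL||SG|), giving 36.356°.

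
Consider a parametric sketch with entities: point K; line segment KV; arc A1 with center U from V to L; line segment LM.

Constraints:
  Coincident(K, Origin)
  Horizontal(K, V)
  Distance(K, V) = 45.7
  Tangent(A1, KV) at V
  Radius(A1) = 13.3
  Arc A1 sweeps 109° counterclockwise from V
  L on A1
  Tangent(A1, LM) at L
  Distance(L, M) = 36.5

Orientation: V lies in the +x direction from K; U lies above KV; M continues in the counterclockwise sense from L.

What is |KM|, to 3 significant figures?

69.8

K is at the origin; KV is horizontal with |KV| = 45.7 and V on the +x side, so V = (45.7, 0.00). The tangent condition forces UV to be normal to KV, so U = V + (0, 13.3) = (45.7, 13.3). On A1, V sits at bearing -90° from U; a 109° counterclockwise sweep puts L at bearing 19°, so L = U + 13.3·(cos 19°, sin 19°) = (58.3, 17.6). A1 meets LM tangentially, so UL is at right angles to LM, so LM runs along (−sin 19°, cos 19°); with |LM| = 36.5, M = (46.4, 52.1). Then |KM| = |M − K| = 69.8.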